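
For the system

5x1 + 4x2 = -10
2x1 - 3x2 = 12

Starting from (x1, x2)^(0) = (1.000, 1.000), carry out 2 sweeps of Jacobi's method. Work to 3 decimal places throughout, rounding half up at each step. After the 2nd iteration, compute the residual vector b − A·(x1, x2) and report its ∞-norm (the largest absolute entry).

10.138

Iteration 1:
  x1 = (-10 - (4)·1.000) / (5) = -2.800
  x2 = (12 - (2)·1.000) / (-3) = -3.333
Iteration 2:
  x1 = (-10 - (4)·-3.333) / (5) = 0.666
  x2 = (12 - (2)·-2.800) / (-3) = -5.867
Residual b − A·x = (10.138, -6.933); ∞-norm = 10.138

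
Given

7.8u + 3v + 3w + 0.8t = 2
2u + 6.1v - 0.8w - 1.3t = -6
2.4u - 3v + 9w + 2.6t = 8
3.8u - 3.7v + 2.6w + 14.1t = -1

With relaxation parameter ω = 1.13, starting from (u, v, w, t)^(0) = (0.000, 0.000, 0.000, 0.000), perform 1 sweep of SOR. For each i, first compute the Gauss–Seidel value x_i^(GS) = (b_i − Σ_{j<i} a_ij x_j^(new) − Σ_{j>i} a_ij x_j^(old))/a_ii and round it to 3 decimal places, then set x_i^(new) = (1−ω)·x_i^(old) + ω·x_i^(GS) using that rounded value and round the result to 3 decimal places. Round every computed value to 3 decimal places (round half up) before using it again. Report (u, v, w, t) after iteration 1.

Iteration 1:
  u: GS value = (2 - (3)·0.000 - (3)·0.000 - (0.8)·0.000) / (7.8) = 0.256;  u ← (1−ω)·0.000 + ω·0.256 = 0.289
  v: GS value = (-6 - (2)·0.289 - (-0.8)·0.000 - (-1.3)·0.000) / (6.1) = -1.078;  v ← (1−ω)·0.000 + ω·-1.078 = -1.218
  w: GS value = (8 - (2.4)·0.289 - (-3)·-1.218 - (2.6)·0.000) / (9) = 0.406;  w ← (1−ω)·0.000 + ω·0.406 = 0.459
  t: GS value = (-1 - (3.8)·0.289 - (-3.7)·-1.218 - (2.6)·0.459) / (14.1) = -0.553;  t ← (1−ω)·0.000 + ω·-0.553 = -0.625

(0.289, -1.218, 0.459, -0.625)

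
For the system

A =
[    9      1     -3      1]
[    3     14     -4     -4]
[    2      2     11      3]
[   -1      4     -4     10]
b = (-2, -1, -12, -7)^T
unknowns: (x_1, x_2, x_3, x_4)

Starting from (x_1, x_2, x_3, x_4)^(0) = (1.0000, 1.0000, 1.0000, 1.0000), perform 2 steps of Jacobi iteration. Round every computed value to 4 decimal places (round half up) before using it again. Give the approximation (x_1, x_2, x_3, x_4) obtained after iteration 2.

(-0.7631, -0.7126, -0.9590, -1.5163)

Iteration 1:
  x_1 = (-2 - (1)·1.0000 - (-3)·1.0000 - (1)·1.0000) / (9) = -0.1111
  x_2 = (-1 - (3)·1.0000 - (-4)·1.0000 - (-4)·1.0000) / (14) = 0.2857
  x_3 = (-12 - (2)·1.0000 - (2)·1.0000 - (3)·1.0000) / (11) = -1.7273
  x_4 = (-7 - (-1)·1.0000 - (4)·1.0000 - (-4)·1.0000) / (10) = -0.6000
Iteration 2:
  x_1 = (-2 - (1)·0.2857 - (-3)·-1.7273 - (1)·-0.6000) / (9) = -0.7631
  x_2 = (-1 - (3)·-0.1111 - (-4)·-1.7273 - (-4)·-0.6000) / (14) = -0.7126
  x_3 = (-12 - (2)·-0.1111 - (2)·0.2857 - (3)·-0.6000) / (11) = -0.9590
  x_4 = (-7 - (-1)·-0.1111 - (4)·0.2857 - (-4)·-1.7273) / (10) = -1.5163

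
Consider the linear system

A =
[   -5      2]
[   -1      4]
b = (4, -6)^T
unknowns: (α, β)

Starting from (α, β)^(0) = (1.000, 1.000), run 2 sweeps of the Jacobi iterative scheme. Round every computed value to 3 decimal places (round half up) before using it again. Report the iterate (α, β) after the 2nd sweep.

Iteration 1:
  α = (4 - (2)·1.000) / (-5) = -0.400
  β = (-6 - (-1)·1.000) / (4) = -1.250
Iteration 2:
  α = (4 - (2)·-1.250) / (-5) = -1.300
  β = (-6 - (-1)·-0.400) / (4) = -1.600

(-1.300, -1.600)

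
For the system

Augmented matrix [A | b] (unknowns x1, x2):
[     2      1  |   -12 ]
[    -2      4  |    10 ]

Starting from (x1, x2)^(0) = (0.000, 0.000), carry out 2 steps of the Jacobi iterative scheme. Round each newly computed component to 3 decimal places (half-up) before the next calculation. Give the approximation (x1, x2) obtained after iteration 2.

(-7.250, -0.500)

Iteration 1:
  x1 = (-12 - (1)·0.000) / (2) = -6.000
  x2 = (10 - (-2)·0.000) / (4) = 2.500
Iteration 2:
  x1 = (-12 - (1)·2.500) / (2) = -7.250
  x2 = (10 - (-2)·-6.000) / (4) = -0.500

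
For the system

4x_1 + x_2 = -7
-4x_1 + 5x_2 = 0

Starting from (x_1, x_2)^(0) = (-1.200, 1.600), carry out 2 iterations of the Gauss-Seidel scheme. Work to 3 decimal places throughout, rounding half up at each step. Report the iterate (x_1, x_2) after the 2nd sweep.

Iteration 1:
  x_1 = (-7 - (1)·1.600) / (4) = -2.150
  x_2 = (0 - (-4)·-2.150) / (5) = -1.720
Iteration 2:
  x_1 = (-7 - (1)·-1.720) / (4) = -1.320
  x_2 = (0 - (-4)·-1.320) / (5) = -1.056

(-1.320, -1.056)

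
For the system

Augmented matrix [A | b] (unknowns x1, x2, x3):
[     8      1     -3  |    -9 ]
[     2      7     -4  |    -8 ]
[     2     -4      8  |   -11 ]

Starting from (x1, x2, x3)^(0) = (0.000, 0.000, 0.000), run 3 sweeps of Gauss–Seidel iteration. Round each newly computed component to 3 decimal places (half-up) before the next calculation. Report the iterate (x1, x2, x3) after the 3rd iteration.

(-1.589, -1.691, -1.823)

Iteration 1:
  x1 = (-9 - (1)·0.000 - (-3)·0.000) / (8) = -1.125
  x2 = (-8 - (2)·-1.125 - (-4)·0.000) / (7) = -0.821
  x3 = (-11 - (2)·-1.125 - (-4)·-0.821) / (8) = -1.504
Iteration 2:
  x1 = (-9 - (1)·-0.821 - (-3)·-1.504) / (8) = -1.586
  x2 = (-8 - (2)·-1.586 - (-4)·-1.504) / (7) = -1.549
  x3 = (-11 - (2)·-1.586 - (-4)·-1.549) / (8) = -1.753
Iteration 3:
  x1 = (-9 - (1)·-1.549 - (-3)·-1.753) / (8) = -1.589
  x2 = (-8 - (2)·-1.589 - (-4)·-1.753) / (7) = -1.691
  x3 = (-11 - (2)·-1.589 - (-4)·-1.691) / (8) = -1.823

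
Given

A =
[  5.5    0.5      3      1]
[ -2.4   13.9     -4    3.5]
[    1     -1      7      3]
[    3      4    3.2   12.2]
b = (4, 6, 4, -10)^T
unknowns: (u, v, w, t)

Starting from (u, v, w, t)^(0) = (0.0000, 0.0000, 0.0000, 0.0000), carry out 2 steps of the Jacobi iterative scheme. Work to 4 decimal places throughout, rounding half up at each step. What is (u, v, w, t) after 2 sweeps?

Iteration 1:
  u = (4 - (0.5)·0.0000 - (3)·0.0000 - (1)·0.0000) / (5.5) = 0.7273
  v = (6 - (-2.4)·0.0000 - (-4)·0.0000 - (3.5)·0.0000) / (13.9) = 0.4317
  w = (4 - (1)·0.0000 - (-1)·0.0000 - (3)·0.0000) / (7) = 0.5714
  t = (-10 - (3)·0.0000 - (4)·0.0000 - (3.2)·0.0000) / (12.2) = -0.8197
Iteration 2:
  u = (4 - (0.5)·0.4317 - (3)·0.5714 - (1)·-0.8197) / (5.5) = 0.5254
  v = (6 - (-2.4)·0.7273 - (-4)·0.5714 - (3.5)·-0.8197) / (13.9) = 0.9281
  w = (4 - (1)·0.7273 - (-1)·0.4317 - (3)·-0.8197) / (7) = 0.8805
  t = (-10 - (3)·0.7273 - (4)·0.4317 - (3.2)·0.5714) / (12.2) = -1.2899

(0.5254, 0.9281, 0.8805, -1.2899)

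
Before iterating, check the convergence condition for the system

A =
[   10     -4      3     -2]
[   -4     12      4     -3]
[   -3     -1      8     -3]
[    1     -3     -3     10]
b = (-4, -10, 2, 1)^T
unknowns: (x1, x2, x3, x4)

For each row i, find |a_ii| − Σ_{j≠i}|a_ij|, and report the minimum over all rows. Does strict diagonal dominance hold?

row 1: |10| − (4+3+2) = 1
row 2: |12| − (4+4+3) = 1
row 3: |8| − (3+1+3) = 1
row 4: |10| − (1+3+3) = 3
minimum over rows = 1 → strictly diagonally dominant (convergence guaranteed)

1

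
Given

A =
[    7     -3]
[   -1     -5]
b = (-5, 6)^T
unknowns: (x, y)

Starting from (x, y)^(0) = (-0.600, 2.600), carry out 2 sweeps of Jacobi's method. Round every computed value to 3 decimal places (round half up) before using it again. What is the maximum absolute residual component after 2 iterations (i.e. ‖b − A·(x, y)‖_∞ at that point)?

Iteration 1:
  x = (-5 - (-3)·2.600) / (7) = 0.400
  y = (6 - (-1)·-0.600) / (-5) = -1.080
Iteration 2:
  x = (-5 - (-3)·-1.080) / (7) = -1.177
  y = (6 - (-1)·0.400) / (-5) = -1.280
Residual b − A·x = (-0.601, -1.577); ∞-norm = 1.577

1.577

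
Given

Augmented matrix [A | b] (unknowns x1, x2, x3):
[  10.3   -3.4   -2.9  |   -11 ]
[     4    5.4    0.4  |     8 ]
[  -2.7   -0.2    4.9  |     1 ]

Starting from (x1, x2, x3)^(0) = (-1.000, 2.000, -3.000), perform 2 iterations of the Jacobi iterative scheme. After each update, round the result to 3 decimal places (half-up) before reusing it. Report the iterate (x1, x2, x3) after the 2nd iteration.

(-0.336, 2.429, -0.386)

Iteration 1:
  x1 = (-11 - (-3.4)·2.000 - (-2.9)·-3.000) / (10.3) = -1.252
  x2 = (8 - (4)·-1.000 - (0.4)·-3.000) / (5.4) = 2.444
  x3 = (1 - (-2.7)·-1.000 - (-0.2)·2.000) / (4.9) = -0.265
Iteration 2:
  x1 = (-11 - (-3.4)·2.444 - (-2.9)·-0.265) / (10.3) = -0.336
  x2 = (8 - (4)·-1.252 - (0.4)·-0.265) / (5.4) = 2.429
  x3 = (1 - (-2.7)·-1.252 - (-0.2)·2.444) / (4.9) = -0.386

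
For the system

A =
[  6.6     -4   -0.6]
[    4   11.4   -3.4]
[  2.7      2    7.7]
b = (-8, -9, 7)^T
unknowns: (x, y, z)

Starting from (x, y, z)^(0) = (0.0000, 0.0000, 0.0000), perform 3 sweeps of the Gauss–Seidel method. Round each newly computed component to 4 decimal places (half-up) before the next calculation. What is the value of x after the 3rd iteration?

-1.0333

Iteration 1:
  x = (-8 - (-4)·0.0000 - (-0.6)·0.0000) / (6.6) = -1.2121
  y = (-9 - (4)·-1.2121 - (-3.4)·0.0000) / (11.4) = -0.3642
  z = (7 - (2.7)·-1.2121 - (2)·-0.3642) / (7.7) = 1.4287
Iteration 2:
  x = (-8 - (-4)·-0.3642 - (-0.6)·1.4287) / (6.6) = -1.3030
  y = (-9 - (4)·-1.3030 - (-3.4)·1.4287) / (11.4) = 0.0938
  z = (7 - (2.7)·-1.3030 - (2)·0.0938) / (7.7) = 1.3416
Iteration 3:
  x = (-8 - (-4)·0.0938 - (-0.6)·1.3416) / (6.6) = -1.0333
  y = (-9 - (4)·-1.0333 - (-3.4)·1.3416) / (11.4) = -0.0268
  z = (7 - (2.7)·-1.0333 - (2)·-0.0268) / (7.7) = 1.2784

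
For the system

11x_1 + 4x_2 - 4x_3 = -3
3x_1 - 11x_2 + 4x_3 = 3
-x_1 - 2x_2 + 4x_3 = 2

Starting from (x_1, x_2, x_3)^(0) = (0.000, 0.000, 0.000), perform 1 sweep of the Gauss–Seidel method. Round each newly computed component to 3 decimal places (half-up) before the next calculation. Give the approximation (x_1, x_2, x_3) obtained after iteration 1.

(-0.273, -0.347, 0.258)

Iteration 1:
  x_1 = (-3 - (4)·0.000 - (-4)·0.000) / (11) = -0.273
  x_2 = (3 - (3)·-0.273 - (4)·0.000) / (-11) = -0.347
  x_3 = (2 - (-1)·-0.273 - (-2)·-0.347) / (4) = 0.258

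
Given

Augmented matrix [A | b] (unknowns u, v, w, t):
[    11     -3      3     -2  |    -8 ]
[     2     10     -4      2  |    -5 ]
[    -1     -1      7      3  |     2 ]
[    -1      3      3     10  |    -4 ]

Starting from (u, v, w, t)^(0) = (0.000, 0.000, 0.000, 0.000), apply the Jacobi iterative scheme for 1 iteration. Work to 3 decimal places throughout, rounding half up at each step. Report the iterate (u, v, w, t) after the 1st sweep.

Iteration 1:
  u = (-8 - (-3)·0.000 - (3)·0.000 - (-2)·0.000) / (11) = -0.727
  v = (-5 - (2)·0.000 - (-4)·0.000 - (2)·0.000) / (10) = -0.500
  w = (2 - (-1)·0.000 - (-1)·0.000 - (3)·0.000) / (7) = 0.286
  t = (-4 - (-1)·0.000 - (3)·0.000 - (3)·0.000) / (10) = -0.400

(-0.727, -0.500, 0.286, -0.400)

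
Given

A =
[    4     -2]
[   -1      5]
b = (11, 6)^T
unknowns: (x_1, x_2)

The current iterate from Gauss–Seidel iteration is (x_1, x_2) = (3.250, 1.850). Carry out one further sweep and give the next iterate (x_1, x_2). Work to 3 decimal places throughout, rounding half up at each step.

(3.675, 1.935)

One sweep:
  x_1 = (11 - (-2)·1.850) / (4) = 3.675
  x_2 = (6 - (-1)·3.675) / (5) = 1.935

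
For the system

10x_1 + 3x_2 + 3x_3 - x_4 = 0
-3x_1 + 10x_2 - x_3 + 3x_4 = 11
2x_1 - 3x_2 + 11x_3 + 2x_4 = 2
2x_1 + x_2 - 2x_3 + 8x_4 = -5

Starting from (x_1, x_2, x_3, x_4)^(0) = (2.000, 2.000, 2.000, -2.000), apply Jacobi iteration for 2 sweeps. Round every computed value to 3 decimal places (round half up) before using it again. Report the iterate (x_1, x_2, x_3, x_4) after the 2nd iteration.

Iteration 1:
  x_1 = (0 - (3)·2.000 - (3)·2.000 - (-1)·-2.000) / (10) = -1.400
  x_2 = (11 - (-3)·2.000 - (-1)·2.000 - (3)·-2.000) / (10) = 2.500
  x_3 = (2 - (2)·2.000 - (-3)·2.000 - (2)·-2.000) / (11) = 0.727
  x_4 = (-5 - (2)·2.000 - (1)·2.000 - (-2)·2.000) / (8) = -0.875
Iteration 2:
  x_1 = (0 - (3)·2.500 - (3)·0.727 - (-1)·-0.875) / (10) = -1.056
  x_2 = (11 - (-3)·-1.400 - (-1)·0.727 - (3)·-0.875) / (10) = 1.015
  x_3 = (2 - (2)·-1.400 - (-3)·2.500 - (2)·-0.875) / (11) = 1.277
  x_4 = (-5 - (2)·-1.400 - (1)·2.500 - (-2)·0.727) / (8) = -0.406

(-1.056, 1.015, 1.277, -0.406)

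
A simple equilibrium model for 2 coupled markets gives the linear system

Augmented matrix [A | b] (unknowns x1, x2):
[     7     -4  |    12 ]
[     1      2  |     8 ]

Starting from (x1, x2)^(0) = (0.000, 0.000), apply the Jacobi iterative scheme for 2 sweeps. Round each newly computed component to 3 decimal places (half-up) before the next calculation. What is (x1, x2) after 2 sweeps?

(4.000, 3.143)

Iteration 1:
  x1 = (12 - (-4)·0.000) / (7) = 1.714
  x2 = (8 - (1)·0.000) / (2) = 4.000
Iteration 2:
  x1 = (12 - (-4)·4.000) / (7) = 4.000
  x2 = (8 - (1)·1.714) / (2) = 3.143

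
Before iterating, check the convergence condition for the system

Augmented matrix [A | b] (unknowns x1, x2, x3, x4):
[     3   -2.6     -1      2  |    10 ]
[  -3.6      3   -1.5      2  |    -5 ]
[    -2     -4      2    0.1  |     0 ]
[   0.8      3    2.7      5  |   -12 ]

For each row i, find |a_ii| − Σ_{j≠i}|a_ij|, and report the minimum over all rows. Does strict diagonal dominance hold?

row 1: |3| − (2.6+1+2) = -2.6
row 2: |3| − (3.6+1.5+2) = -4.1
row 3: |2| − (2+4+0.1) = -4.1
row 4: |5| − (0.8+3+2.7) = -1.5
minimum over rows = -4.1 → not strictly diagonally dominant

-4.1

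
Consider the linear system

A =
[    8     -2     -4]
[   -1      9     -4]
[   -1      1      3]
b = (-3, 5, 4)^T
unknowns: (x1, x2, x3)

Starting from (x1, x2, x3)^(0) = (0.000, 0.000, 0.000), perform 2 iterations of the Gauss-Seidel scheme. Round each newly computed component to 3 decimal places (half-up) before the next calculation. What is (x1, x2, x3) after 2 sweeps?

Iteration 1:
  x1 = (-3 - (-2)·0.000 - (-4)·0.000) / (8) = -0.375
  x2 = (5 - (-1)·-0.375 - (-4)·0.000) / (9) = 0.514
  x3 = (4 - (-1)·-0.375 - (1)·0.514) / (3) = 1.037
Iteration 2:
  x1 = (-3 - (-2)·0.514 - (-4)·1.037) / (8) = 0.272
  x2 = (5 - (-1)·0.272 - (-4)·1.037) / (9) = 1.047
  x3 = (4 - (-1)·0.272 - (1)·1.047) / (3) = 1.075

(0.272, 1.047, 1.075)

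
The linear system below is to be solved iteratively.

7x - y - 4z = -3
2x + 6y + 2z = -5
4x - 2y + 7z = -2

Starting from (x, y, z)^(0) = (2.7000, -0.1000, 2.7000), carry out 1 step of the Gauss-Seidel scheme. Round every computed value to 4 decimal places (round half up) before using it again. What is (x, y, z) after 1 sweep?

(1.1000, -2.1000, -1.5143)

Iteration 1:
  x = (-3 - (-1)·-0.1000 - (-4)·2.7000) / (7) = 1.1000
  y = (-5 - (2)·1.1000 - (2)·2.7000) / (6) = -2.1000
  z = (-2 - (4)·1.1000 - (-2)·-2.1000) / (7) = -1.5143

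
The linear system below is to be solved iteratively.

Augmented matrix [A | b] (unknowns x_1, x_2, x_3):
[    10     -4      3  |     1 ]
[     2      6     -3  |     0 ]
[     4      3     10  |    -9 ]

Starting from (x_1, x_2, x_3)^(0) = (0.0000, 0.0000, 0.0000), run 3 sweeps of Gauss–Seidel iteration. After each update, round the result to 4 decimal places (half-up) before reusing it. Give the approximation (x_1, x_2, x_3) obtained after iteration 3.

(0.1263, -0.4772, -0.8074)

Iteration 1:
  x_1 = (1 - (-4)·0.0000 - (3)·0.0000) / (10) = 0.1000
  x_2 = (0 - (2)·0.1000 - (-3)·0.0000) / (6) = -0.0333
  x_3 = (-9 - (4)·0.1000 - (3)·-0.0333) / (10) = -0.9300
Iteration 2:
  x_1 = (1 - (-4)·-0.0333 - (3)·-0.9300) / (10) = 0.3657
  x_2 = (0 - (2)·0.3657 - (-3)·-0.9300) / (6) = -0.5869
  x_3 = (-9 - (4)·0.3657 - (3)·-0.5869) / (10) = -0.8702
Iteration 3:
  x_1 = (1 - (-4)·-0.5869 - (3)·-0.8702) / (10) = 0.1263
  x_2 = (0 - (2)·0.1263 - (-3)·-0.8702) / (6) = -0.4772
  x_3 = (-9 - (4)·0.1263 - (3)·-0.4772) / (10) = -0.8074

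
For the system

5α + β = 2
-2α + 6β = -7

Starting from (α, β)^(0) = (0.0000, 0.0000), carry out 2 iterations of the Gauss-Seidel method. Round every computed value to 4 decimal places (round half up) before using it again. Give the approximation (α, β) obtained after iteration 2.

(0.6067, -0.9644)

Iteration 1:
  α = (2 - (1)·0.0000) / (5) = 0.4000
  β = (-7 - (-2)·0.4000) / (6) = -1.0333
Iteration 2:
  α = (2 - (1)·-1.0333) / (5) = 0.6067
  β = (-7 - (-2)·0.6067) / (6) = -0.9644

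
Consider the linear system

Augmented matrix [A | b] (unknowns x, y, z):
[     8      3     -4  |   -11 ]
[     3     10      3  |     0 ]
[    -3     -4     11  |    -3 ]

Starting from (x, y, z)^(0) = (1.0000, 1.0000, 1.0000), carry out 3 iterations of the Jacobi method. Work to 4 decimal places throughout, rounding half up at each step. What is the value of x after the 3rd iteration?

Iteration 1:
  x = (-11 - (3)·1.0000 - (-4)·1.0000) / (8) = -1.2500
  y = (0 - (3)·1.0000 - (3)·1.0000) / (10) = -0.6000
  z = (-3 - (-3)·1.0000 - (-4)·1.0000) / (11) = 0.3636
Iteration 2:
  x = (-11 - (3)·-0.6000 - (-4)·0.3636) / (8) = -0.9682
  y = (0 - (3)·-1.2500 - (3)·0.3636) / (10) = 0.2659
  z = (-3 - (-3)·-1.2500 - (-4)·-0.6000) / (11) = -0.8318
Iteration 3:
  x = (-11 - (3)·0.2659 - (-4)·-0.8318) / (8) = -1.8906
  y = (0 - (3)·-0.9682 - (3)·-0.8318) / (10) = 0.5400
  z = (-3 - (-3)·-0.9682 - (-4)·0.2659) / (11) = -0.4401

-1.8906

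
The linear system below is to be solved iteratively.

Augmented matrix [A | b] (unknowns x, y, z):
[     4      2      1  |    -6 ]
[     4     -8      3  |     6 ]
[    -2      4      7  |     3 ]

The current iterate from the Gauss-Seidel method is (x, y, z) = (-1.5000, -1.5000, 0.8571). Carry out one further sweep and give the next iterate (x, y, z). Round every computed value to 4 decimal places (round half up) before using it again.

(-0.9643, -0.9107, 0.6735)

One sweep:
  x = (-6 - (2)·-1.5000 - (1)·0.8571) / (4) = -0.9643
  y = (6 - (4)·-0.9643 - (3)·0.8571) / (-8) = -0.9107
  z = (3 - (-2)·-0.9643 - (4)·-0.9107) / (7) = 0.6735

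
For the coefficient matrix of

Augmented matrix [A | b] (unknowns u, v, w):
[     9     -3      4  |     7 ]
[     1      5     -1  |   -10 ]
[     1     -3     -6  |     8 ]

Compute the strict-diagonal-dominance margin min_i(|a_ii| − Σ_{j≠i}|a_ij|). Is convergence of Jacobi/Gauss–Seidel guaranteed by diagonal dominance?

2

row 1: |9| − (3+4) = 2
row 2: |5| − (1+1) = 3
row 3: |-6| − (1+3) = 2
minimum over rows = 2 → strictly diagonally dominant (convergence guaranteed)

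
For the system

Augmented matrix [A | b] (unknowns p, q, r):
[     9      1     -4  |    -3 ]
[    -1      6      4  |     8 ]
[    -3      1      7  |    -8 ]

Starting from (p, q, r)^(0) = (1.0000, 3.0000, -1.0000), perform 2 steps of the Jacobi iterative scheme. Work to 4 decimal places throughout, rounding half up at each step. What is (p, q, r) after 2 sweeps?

(-1.0820, 1.9101, -1.9286)

Iteration 1:
  p = (-3 - (1)·3.0000 - (-4)·-1.0000) / (9) = -1.1111
  q = (8 - (-1)·1.0000 - (4)·-1.0000) / (6) = 2.1667
  r = (-8 - (-3)·1.0000 - (1)·3.0000) / (7) = -1.1429
Iteration 2:
  p = (-3 - (1)·2.1667 - (-4)·-1.1429) / (9) = -1.0820
  q = (8 - (-1)·-1.1111 - (4)·-1.1429) / (6) = 1.9101
  r = (-8 - (-3)·-1.1111 - (1)·2.1667) / (7) = -1.9286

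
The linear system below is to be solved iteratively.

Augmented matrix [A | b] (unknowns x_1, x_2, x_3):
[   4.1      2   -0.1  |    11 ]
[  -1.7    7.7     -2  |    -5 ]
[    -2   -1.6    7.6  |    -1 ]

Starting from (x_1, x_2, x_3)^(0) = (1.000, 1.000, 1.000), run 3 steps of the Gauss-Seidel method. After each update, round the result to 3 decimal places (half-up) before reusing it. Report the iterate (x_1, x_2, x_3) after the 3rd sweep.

Iteration 1:
  x_1 = (11 - (2)·1.000 - (-0.1)·1.000) / (4.1) = 2.220
  x_2 = (-5 - (-1.7)·2.220 - (-2)·1.000) / (7.7) = 0.101
  x_3 = (-1 - (-2)·2.220 - (-1.6)·0.101) / (7.6) = 0.474
Iteration 2:
  x_1 = (11 - (2)·0.101 - (-0.1)·0.474) / (4.1) = 2.645
  x_2 = (-5 - (-1.7)·2.645 - (-2)·0.474) / (7.7) = 0.058
  x_3 = (-1 - (-2)·2.645 - (-1.6)·0.058) / (7.6) = 0.577
Iteration 3:
  x_1 = (11 - (2)·0.058 - (-0.1)·0.577) / (4.1) = 2.669
  x_2 = (-5 - (-1.7)·2.669 - (-2)·0.577) / (7.7) = 0.090
  x_3 = (-1 - (-2)·2.669 - (-1.6)·0.090) / (7.6) = 0.590

(2.669, 0.090, 0.590)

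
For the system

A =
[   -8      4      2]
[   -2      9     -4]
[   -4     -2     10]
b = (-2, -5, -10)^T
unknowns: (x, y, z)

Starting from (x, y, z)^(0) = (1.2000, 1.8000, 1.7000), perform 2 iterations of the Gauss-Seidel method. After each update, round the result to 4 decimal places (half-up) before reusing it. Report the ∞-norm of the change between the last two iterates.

1.1189

Iteration 1:
  x = (-2 - (4)·1.8000 - (2)·1.7000) / (-8) = 1.5750
  y = (-5 - (-2)·1.5750 - (-4)·1.7000) / (9) = 0.5500
  z = (-10 - (-4)·1.5750 - (-2)·0.5500) / (10) = -0.2600
Iteration 2:
  x = (-2 - (4)·0.5500 - (2)·-0.2600) / (-8) = 0.4600
  y = (-5 - (-2)·0.4600 - (-4)·-0.2600) / (9) = -0.5689
  z = (-10 - (-4)·0.4600 - (-2)·-0.5689) / (10) = -0.9298
Change: (-1.1150, -1.1189, -0.6698) → max |·| = 1.1189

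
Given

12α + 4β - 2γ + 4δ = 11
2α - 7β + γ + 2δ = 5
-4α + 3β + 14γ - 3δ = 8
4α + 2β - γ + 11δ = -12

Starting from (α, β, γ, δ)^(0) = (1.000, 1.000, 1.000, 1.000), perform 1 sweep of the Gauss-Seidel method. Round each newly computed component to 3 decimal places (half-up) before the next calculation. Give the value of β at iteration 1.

-0.167

Iteration 1:
  α = (11 - (4)·1.000 - (-2)·1.000 - (4)·1.000) / (12) = 0.417
  β = (5 - (2)·0.417 - (1)·1.000 - (2)·1.000) / (-7) = -0.167
  γ = (8 - (-4)·0.417 - (3)·-0.167 - (-3)·1.000) / (14) = 0.941
  δ = (-12 - (4)·0.417 - (2)·-0.167 - (-1)·0.941) / (11) = -1.127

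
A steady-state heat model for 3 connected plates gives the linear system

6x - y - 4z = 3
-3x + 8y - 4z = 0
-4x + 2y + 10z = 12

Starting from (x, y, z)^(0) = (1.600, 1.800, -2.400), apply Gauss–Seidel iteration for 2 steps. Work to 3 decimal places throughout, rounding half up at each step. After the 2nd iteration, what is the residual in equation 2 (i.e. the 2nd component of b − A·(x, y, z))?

Iteration 1:
  x = (3 - (-1)·1.800 - (-4)·-2.400) / (6) = -0.800
  y = (0 - (-3)·-0.800 - (-4)·-2.400) / (8) = -1.500
  z = (12 - (-4)·-0.800 - (2)·-1.500) / (10) = 1.180
Iteration 2:
  x = (3 - (-1)·-1.500 - (-4)·1.180) / (6) = 1.037
  y = (0 - (-3)·1.037 - (-4)·1.180) / (8) = 0.979
  z = (12 - (-4)·1.037 - (2)·0.979) / (10) = 1.419
Residual b − A·x = (3.433, 0.955, 0.000)

0.955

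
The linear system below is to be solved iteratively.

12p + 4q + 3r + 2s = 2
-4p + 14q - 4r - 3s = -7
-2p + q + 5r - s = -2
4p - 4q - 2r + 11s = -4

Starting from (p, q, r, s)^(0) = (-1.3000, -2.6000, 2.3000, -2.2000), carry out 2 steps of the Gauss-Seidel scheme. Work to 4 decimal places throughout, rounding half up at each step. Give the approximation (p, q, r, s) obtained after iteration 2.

(0.4468, -0.6812, -0.2415, -0.8177)

Iteration 1:
  p = (2 - (4)·-2.6000 - (3)·2.3000 - (2)·-2.2000) / (12) = 0.8250
  q = (-7 - (-4)·0.8250 - (-4)·2.3000 - (-3)·-2.2000) / (14) = -0.0786
  r = (-2 - (-2)·0.8250 - (1)·-0.0786 - (-1)·-2.2000) / (5) = -0.4943
  s = (-4 - (4)·0.8250 - (-4)·-0.0786 - (-2)·-0.4943) / (11) = -0.7821
Iteration 2:
  p = (2 - (4)·-0.0786 - (3)·-0.4943 - (2)·-0.7821) / (12) = 0.4468
  q = (-7 - (-4)·0.4468 - (-4)·-0.4943 - (-3)·-0.7821) / (14) = -0.6812
  r = (-2 - (-2)·0.4468 - (1)·-0.6812 - (-1)·-0.7821) / (5) = -0.2415
  s = (-4 - (4)·0.4468 - (-4)·-0.6812 - (-2)·-0.2415) / (11) = -0.8177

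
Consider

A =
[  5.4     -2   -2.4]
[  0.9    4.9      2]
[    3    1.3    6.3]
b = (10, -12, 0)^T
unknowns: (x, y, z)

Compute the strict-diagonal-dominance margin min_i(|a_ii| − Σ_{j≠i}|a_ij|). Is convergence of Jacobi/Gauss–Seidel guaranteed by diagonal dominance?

row 1: |5.4| − (2+2.4) = 1
row 2: |4.9| − (0.9+2) = 2
row 3: |6.3| − (3+1.3) = 2
minimum over rows = 1 → strictly diagonally dominant (convergence guaranteed)

1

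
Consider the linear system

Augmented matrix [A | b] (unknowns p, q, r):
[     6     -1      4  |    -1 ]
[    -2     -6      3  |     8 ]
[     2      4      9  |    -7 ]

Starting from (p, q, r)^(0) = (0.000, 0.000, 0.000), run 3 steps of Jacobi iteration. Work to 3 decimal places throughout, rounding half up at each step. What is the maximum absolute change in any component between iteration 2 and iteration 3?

0.476

Iteration 1:
  p = (-1 - (-1)·0.000 - (4)·0.000) / (6) = -0.167
  q = (8 - (-2)·0.000 - (3)·0.000) / (-6) = -1.333
  r = (-7 - (2)·0.000 - (4)·0.000) / (9) = -0.778
Iteration 2:
  p = (-1 - (-1)·-1.333 - (4)·-0.778) / (6) = 0.130
  q = (8 - (-2)·-0.167 - (3)·-0.778) / (-6) = -1.667
  r = (-7 - (2)·-0.167 - (4)·-1.333) / (9) = -0.148
Iteration 3:
  p = (-1 - (-1)·-1.667 - (4)·-0.148) / (6) = -0.346
  q = (8 - (-2)·0.130 - (3)·-0.148) / (-6) = -1.451
  r = (-7 - (2)·0.130 - (4)·-1.667) / (9) = -0.066
Change: (-0.476, 0.216, 0.082) → max |·| = 0.476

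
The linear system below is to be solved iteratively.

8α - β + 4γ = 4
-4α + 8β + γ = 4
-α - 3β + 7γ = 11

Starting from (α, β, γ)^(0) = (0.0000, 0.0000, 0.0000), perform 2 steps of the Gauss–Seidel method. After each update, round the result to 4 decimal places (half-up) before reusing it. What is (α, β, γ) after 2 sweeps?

(-0.3884, 0.0603, 1.5418)

Iteration 1:
  α = (4 - (-1)·0.0000 - (4)·0.0000) / (8) = 0.5000
  β = (4 - (-4)·0.5000 - (1)·0.0000) / (8) = 0.7500
  γ = (11 - (-1)·0.5000 - (-3)·0.7500) / (7) = 1.9643
Iteration 2:
  α = (4 - (-1)·0.7500 - (4)·1.9643) / (8) = -0.3884
  β = (4 - (-4)·-0.3884 - (1)·1.9643) / (8) = 0.0603
  γ = (11 - (-1)·-0.3884 - (-3)·0.0603) / (7) = 1.5418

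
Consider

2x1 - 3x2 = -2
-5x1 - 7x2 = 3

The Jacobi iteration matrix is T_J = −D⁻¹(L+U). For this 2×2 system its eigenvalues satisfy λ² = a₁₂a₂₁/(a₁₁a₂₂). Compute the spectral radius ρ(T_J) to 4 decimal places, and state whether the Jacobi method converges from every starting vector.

a₁₂a₂₁/(a₁₁a₂₂) = (-3)·(-5) / ((2)·(-7)) = -1.071429
ρ = √|-1.071429| = √1.071429 = 1.0351
ρ > 1, so Jacobi diverges

1.0351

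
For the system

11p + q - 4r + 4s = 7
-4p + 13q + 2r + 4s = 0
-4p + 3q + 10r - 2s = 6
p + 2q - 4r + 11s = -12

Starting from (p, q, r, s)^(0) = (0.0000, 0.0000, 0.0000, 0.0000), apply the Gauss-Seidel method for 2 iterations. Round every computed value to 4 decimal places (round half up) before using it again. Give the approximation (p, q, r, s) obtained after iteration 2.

(1.2334, 0.5325, 0.7546, -1.0255)

Iteration 1:
  p = (7 - (1)·0.0000 - (-4)·0.0000 - (4)·0.0000) / (11) = 0.6364
  q = (0 - (-4)·0.6364 - (2)·0.0000 - (4)·0.0000) / (13) = 0.1958
  r = (6 - (-4)·0.6364 - (3)·0.1958 - (-2)·0.0000) / (10) = 0.7958
  s = (-12 - (1)·0.6364 - (2)·0.1958 - (-4)·0.7958) / (11) = -0.8950
Iteration 2:
  p = (7 - (1)·0.1958 - (-4)·0.7958 - (4)·-0.8950) / (11) = 1.2334
  q = (0 - (-4)·1.2334 - (2)·0.7958 - (4)·-0.8950) / (13) = 0.5325
  r = (6 - (-4)·1.2334 - (3)·0.5325 - (-2)·-0.8950) / (10) = 0.7546
  s = (-12 - (1)·1.2334 - (2)·0.5325 - (-4)·0.7546) / (11) = -1.0255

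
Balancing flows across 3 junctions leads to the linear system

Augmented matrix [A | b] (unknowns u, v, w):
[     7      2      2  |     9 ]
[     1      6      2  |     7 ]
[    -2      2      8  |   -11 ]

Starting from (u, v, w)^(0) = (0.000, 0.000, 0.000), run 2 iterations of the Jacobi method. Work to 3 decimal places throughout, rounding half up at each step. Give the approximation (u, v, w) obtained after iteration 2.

(1.345, 1.411, -1.345)

Iteration 1:
  u = (9 - (2)·0.000 - (2)·0.000) / (7) = 1.286
  v = (7 - (1)·0.000 - (2)·0.000) / (6) = 1.167
  w = (-11 - (-2)·0.000 - (2)·0.000) / (8) = -1.375
Iteration 2:
  u = (9 - (2)·1.167 - (2)·-1.375) / (7) = 1.345
  v = (7 - (1)·1.286 - (2)·-1.375) / (6) = 1.411
  w = (-11 - (-2)·1.286 - (2)·1.167) / (8) = -1.345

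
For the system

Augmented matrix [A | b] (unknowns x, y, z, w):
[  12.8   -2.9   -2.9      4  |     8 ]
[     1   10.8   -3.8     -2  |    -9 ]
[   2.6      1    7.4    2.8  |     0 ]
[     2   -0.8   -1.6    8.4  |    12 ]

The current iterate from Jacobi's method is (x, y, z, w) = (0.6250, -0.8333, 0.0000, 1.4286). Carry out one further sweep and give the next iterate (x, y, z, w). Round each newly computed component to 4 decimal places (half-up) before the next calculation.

One sweep:
  x = (8 - (-2.9)·-0.8333 - (-2.9)·0.0000 - (4)·1.4286) / (12.8) = -0.0102
  y = (-9 - (1)·0.6250 - (-3.8)·0.0000 - (-2)·1.4286) / (10.8) = -0.6266
  z = (0 - (2.6)·0.6250 - (1)·-0.8333 - (2.8)·1.4286) / (7.4) = -0.6475
  w = (12 - (2)·0.6250 - (-0.8)·-0.8333 - (-1.6)·0.0000) / (8.4) = 1.2004

(-0.0102, -0.6266, -0.6475, 1.2004)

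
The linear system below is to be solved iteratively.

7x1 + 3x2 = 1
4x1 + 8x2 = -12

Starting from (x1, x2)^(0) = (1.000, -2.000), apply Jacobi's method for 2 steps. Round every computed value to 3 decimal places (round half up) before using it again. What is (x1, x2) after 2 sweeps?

(1.000, -2.000)

Iteration 1:
  x1 = (1 - (3)·-2.000) / (7) = 1.000
  x2 = (-12 - (4)·1.000) / (8) = -2.000
Iteration 2:
  x1 = (1 - (3)·-2.000) / (7) = 1.000
  x2 = (-12 - (4)·1.000) / (8) = -2.000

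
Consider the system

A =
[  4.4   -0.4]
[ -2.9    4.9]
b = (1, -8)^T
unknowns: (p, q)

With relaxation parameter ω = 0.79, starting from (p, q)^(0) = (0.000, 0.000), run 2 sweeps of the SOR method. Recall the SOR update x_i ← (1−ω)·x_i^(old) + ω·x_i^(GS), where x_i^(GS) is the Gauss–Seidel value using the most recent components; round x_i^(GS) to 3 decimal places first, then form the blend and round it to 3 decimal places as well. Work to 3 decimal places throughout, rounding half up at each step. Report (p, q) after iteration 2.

(0.131, -1.482)

Iteration 1:
  p: GS value = (1 - (-0.4)·0.000) / (4.4) = 0.227;  p ← (1−ω)·0.000 + ω·0.227 = 0.179
  q: GS value = (-8 - (-2.9)·0.179) / (4.9) = -1.527;  q ← (1−ω)·0.000 + ω·-1.527 = -1.206
Iteration 2:
  p: GS value = (1 - (-0.4)·-1.206) / (4.4) = 0.118;  p ← (1−ω)·0.179 + ω·0.118 = 0.131
  q: GS value = (-8 - (-2.9)·0.131) / (4.9) = -1.555;  q ← (1−ω)·-1.206 + ω·-1.555 = -1.482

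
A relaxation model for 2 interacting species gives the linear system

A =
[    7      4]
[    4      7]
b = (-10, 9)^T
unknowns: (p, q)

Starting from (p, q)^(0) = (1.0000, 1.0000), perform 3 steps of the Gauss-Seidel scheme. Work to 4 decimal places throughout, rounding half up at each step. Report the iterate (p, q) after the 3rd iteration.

Iteration 1:
  p = (-10 - (4)·1.0000) / (7) = -2.0000
  q = (9 - (4)·-2.0000) / (7) = 2.4286
Iteration 2:
  p = (-10 - (4)·2.4286) / (7) = -2.8163
  q = (9 - (4)·-2.8163) / (7) = 2.8950
Iteration 3:
  p = (-10 - (4)·2.8950) / (7) = -3.0829
  q = (9 - (4)·-3.0829) / (7) = 3.0474

(-3.0829, 3.0474)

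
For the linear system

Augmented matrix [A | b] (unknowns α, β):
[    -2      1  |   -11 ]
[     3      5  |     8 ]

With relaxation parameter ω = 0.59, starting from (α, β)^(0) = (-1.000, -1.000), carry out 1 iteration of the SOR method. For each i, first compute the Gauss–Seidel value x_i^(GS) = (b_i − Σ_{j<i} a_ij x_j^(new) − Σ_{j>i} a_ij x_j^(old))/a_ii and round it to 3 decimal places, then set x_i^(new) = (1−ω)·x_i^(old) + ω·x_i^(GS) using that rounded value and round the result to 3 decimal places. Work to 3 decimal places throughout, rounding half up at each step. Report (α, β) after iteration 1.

Iteration 1:
  α: GS value = (-11 - (1)·-1.000) / (-2) = 5.000;  α ← (1−ω)·-1.000 + ω·5.000 = 2.540
  β: GS value = (8 - (3)·2.540) / (5) = 0.076;  β ← (1−ω)·-1.000 + ω·0.076 = -0.365

(2.540, -0.365)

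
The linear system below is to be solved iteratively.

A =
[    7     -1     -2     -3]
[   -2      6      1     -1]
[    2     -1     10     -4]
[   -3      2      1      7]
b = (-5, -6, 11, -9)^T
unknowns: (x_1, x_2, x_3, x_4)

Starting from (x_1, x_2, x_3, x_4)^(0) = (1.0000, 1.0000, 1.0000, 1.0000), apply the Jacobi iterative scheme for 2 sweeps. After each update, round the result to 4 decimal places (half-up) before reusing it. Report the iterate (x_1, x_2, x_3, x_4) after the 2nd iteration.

(-0.9605, -1.4000, 0.4905, -1.2340)

Iteration 1:
  x_1 = (-5 - (-1)·1.0000 - (-2)·1.0000 - (-3)·1.0000) / (7) = 0.1429
  x_2 = (-6 - (-2)·1.0000 - (1)·1.0000 - (-1)·1.0000) / (6) = -0.6667
  x_3 = (11 - (2)·1.0000 - (-1)·1.0000 - (-4)·1.0000) / (10) = 1.4000
  x_4 = (-9 - (-3)·1.0000 - (2)·1.0000 - (1)·1.0000) / (7) = -1.2857
Iteration 2:
  x_1 = (-5 - (-1)·-0.6667 - (-2)·1.4000 - (-3)·-1.2857) / (7) = -0.9605
  x_2 = (-6 - (-2)·0.1429 - (1)·1.4000 - (-1)·-1.2857) / (6) = -1.4000
  x_3 = (11 - (2)·0.1429 - (-1)·-0.6667 - (-4)·-1.2857) / (10) = 0.4905
  x_4 = (-9 - (-3)·0.1429 - (2)·-0.6667 - (1)·1.4000) / (7) = -1.2340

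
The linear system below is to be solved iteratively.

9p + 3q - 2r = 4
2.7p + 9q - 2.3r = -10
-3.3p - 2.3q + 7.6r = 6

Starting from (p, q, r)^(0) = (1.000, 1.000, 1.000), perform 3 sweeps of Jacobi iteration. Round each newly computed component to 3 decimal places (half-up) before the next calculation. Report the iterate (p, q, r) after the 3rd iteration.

(0.848, -1.313, 1.049)

Iteration 1:
  p = (4 - (3)·1.000 - (-2)·1.000) / (9) = 0.333
  q = (-10 - (2.7)·1.000 - (-2.3)·1.000) / (9) = -1.156
  r = (6 - (-3.3)·1.000 - (-2.3)·1.000) / (7.6) = 1.526
Iteration 2:
  p = (4 - (3)·-1.156 - (-2)·1.526) / (9) = 1.169
  q = (-10 - (2.7)·0.333 - (-2.3)·1.526) / (9) = -0.821
  r = (6 - (-3.3)·0.333 - (-2.3)·-1.156) / (7.6) = 0.584
Iteration 3:
  p = (4 - (3)·-0.821 - (-2)·0.584) / (9) = 0.848
  q = (-10 - (2.7)·1.169 - (-2.3)·0.584) / (9) = -1.313
  r = (6 - (-3.3)·1.169 - (-2.3)·-0.821) / (7.6) = 1.049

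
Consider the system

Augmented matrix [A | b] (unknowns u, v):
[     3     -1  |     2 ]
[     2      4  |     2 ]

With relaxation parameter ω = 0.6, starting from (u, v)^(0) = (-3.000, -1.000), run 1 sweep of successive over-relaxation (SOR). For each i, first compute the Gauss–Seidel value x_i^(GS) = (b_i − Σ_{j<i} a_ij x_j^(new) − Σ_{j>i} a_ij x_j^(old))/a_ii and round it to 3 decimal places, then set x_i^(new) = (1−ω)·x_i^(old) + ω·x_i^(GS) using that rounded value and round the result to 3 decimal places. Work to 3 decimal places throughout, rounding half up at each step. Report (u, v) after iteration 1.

Iteration 1:
  u: GS value = (2 - (-1)·-1.000) / (3) = 0.333;  u ← (1−ω)·-3.000 + ω·0.333 = -1.000
  v: GS value = (2 - (2)·-1.000) / (4) = 1.000;  v ← (1−ω)·-1.000 + ω·1.000 = 0.200

(-1.000, 0.200)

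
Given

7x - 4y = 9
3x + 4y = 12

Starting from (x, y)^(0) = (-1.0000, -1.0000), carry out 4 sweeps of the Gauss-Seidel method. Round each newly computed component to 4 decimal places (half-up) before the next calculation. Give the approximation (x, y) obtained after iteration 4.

Iteration 1:
  x = (9 - (-4)·-1.0000) / (7) = 0.7143
  y = (12 - (3)·0.7143) / (4) = 2.4643
Iteration 2:
  x = (9 - (-4)·2.4643) / (7) = 2.6939
  y = (12 - (3)·2.6939) / (4) = 0.9796
Iteration 3:
  x = (9 - (-4)·0.9796) / (7) = 1.8455
  y = (12 - (3)·1.8455) / (4) = 1.6159
Iteration 4:
  x = (9 - (-4)·1.6159) / (7) = 2.2091
  y = (12 - (3)·2.2091) / (4) = 1.3432

(2.2091, 1.3432)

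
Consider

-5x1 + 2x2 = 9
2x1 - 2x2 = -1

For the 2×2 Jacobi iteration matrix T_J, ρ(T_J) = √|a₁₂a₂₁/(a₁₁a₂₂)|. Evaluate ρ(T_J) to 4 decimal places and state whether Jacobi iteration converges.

0.6325

a₁₂a₂₁/(a₁₁a₂₂) = (2)·(2) / ((-5)·(-2)) = 0.400000
ρ = √|0.400000| = √0.400000 = 0.6325
ρ < 1, so Jacobi converges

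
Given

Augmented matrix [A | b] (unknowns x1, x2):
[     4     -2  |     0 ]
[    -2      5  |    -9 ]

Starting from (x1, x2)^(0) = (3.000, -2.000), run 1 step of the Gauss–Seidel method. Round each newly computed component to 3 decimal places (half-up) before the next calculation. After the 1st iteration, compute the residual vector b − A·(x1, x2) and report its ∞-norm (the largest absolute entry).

0.400

Iteration 1:
  x1 = (0 - (-2)·-2.000) / (4) = -1.000
  x2 = (-9 - (-2)·-1.000) / (5) = -2.200
Residual b − A·x = (-0.400, 0.000); ∞-norm = 0.400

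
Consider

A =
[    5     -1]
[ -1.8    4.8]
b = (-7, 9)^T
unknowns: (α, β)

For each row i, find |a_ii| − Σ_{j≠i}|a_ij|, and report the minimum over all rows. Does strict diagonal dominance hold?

3

row 1: |5| − (1) = 4
row 2: |4.8| − (1.8) = 3
minimum over rows = 3 → strictly diagonally dominant (convergence guaranteed)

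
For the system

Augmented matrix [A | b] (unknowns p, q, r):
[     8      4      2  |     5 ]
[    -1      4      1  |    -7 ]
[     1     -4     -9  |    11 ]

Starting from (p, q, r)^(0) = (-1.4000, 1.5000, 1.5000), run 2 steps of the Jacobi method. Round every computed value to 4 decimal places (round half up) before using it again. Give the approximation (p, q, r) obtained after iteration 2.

Iteration 1:
  p = (5 - (4)·1.5000 - (2)·1.5000) / (8) = -0.5000
  q = (-7 - (-1)·-1.4000 - (1)·1.5000) / (4) = -2.4750
  r = (11 - (1)·-1.4000 - (-4)·1.5000) / (-9) = -2.0444
Iteration 2:
  p = (5 - (4)·-2.4750 - (2)·-2.0444) / (8) = 2.3736
  q = (-7 - (-1)·-0.5000 - (1)·-2.0444) / (4) = -1.3639
  r = (11 - (1)·-0.5000 - (-4)·-2.4750) / (-9) = -0.1778

(2.3736, -1.3639, -0.1778)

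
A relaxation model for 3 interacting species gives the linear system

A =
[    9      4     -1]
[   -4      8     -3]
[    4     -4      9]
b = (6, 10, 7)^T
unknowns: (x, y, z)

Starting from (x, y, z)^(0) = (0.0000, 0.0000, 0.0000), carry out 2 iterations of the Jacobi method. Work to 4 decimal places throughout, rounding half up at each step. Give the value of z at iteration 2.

Iteration 1:
  x = (6 - (4)·0.0000 - (-1)·0.0000) / (9) = 0.6667
  y = (10 - (-4)·0.0000 - (-3)·0.0000) / (8) = 1.2500
  z = (7 - (4)·0.0000 - (-4)·0.0000) / (9) = 0.7778
Iteration 2:
  x = (6 - (4)·1.2500 - (-1)·0.7778) / (9) = 0.1975
  y = (10 - (-4)·0.6667 - (-3)·0.7778) / (8) = 1.8750
  z = (7 - (4)·0.6667 - (-4)·1.2500) / (9) = 1.0370

1.0370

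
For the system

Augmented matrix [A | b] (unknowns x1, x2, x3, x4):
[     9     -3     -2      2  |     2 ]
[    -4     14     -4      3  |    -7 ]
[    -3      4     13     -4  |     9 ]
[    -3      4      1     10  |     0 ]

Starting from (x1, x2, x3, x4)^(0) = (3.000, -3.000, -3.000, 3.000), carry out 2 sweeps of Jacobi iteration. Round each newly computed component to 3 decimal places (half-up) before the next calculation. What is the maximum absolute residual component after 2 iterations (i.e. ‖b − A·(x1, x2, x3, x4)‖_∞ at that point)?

Iteration 1:
  x1 = (2 - (-3)·-3.000 - (-2)·-3.000 - (2)·3.000) / (9) = -2.111
  x2 = (-7 - (-4)·3.000 - (-4)·-3.000 - (3)·3.000) / (14) = -1.143
  x3 = (9 - (-3)·3.000 - (4)·-3.000 - (-4)·3.000) / (13) = 3.231
  x4 = (0 - (-3)·3.000 - (4)·-3.000 - (1)·-3.000) / (10) = 2.400
Iteration 2:
  x1 = (2 - (-3)·-1.143 - (-2)·3.231 - (2)·2.400) / (9) = 0.026
  x2 = (-7 - (-4)·-2.111 - (-4)·3.231 - (3)·2.400) / (14) = -0.694
  x3 = (9 - (-3)·-2.111 - (4)·-1.143 - (-4)·2.400) / (13) = 1.295
  x4 = (0 - (-3)·-2.111 - (4)·-1.143 - (1)·3.231) / (10) = -0.499
Residual b − A·x = (3.272, 9.497, -6.977, 6.549); ∞-norm = 9.497

9.497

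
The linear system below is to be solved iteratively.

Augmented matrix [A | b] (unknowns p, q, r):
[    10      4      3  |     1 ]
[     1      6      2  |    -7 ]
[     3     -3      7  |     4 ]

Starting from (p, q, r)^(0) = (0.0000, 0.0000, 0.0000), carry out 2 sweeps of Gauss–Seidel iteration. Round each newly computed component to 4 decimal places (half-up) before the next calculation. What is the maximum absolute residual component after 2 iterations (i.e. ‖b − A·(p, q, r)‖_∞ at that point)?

Iteration 1:
  p = (1 - (4)·0.0000 - (3)·0.0000) / (10) = 0.1000
  q = (-7 - (1)·0.1000 - (2)·0.0000) / (6) = -1.1833
  r = (4 - (3)·0.1000 - (-3)·-1.1833) / (7) = 0.0214
Iteration 2:
  p = (1 - (4)·-1.1833 - (3)·0.0214) / (10) = 0.5669
  q = (-7 - (1)·0.5669 - (2)·0.0214) / (6) = -1.2683
  r = (4 - (3)·0.5669 - (-3)·-1.2683) / (7) = -0.2151
Residual b − A·x = (1.0495, 0.4731, 0.0001); ∞-norm = 1.0495

1.0495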